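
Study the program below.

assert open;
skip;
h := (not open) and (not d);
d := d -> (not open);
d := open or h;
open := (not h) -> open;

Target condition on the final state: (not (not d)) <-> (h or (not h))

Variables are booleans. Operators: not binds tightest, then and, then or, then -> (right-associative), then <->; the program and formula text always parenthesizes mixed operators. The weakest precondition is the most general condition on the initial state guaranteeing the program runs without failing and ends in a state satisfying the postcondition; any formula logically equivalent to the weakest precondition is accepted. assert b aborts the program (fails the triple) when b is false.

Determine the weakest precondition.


Working backward. After the program, the postcondition (not (not d)) <-> (h or (not h)) must hold; in canonical form it is d.
Before open := (not h) -> open: d
Before d := open or h: open or h
Before d := d -> (not open): open or h
Before h := (not open) and (not d): open or ((not open) and (not d))
Before skip: open or ((not open) and (not d))
Before assert open: open and (open or ((not open) and (not d)))
Answer: WP = open and (open or ((not open) and (not d)))


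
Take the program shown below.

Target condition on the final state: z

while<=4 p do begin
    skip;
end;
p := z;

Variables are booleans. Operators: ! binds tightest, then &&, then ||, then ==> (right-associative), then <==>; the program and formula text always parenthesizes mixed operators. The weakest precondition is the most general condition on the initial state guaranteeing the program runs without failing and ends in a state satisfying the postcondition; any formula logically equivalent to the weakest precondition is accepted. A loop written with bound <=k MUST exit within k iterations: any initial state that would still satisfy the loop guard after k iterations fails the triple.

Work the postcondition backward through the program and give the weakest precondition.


Working backward. After the program, z must hold.
Before p := z: z
Before the loop (bound <=4), unroll the exhaustion recursion (WP_0 = exit-now case; WP_j = one more guarded iteration, up to j = 4):
  WP_0: (!p) && z
  WP_1: (p ==> ((!p) && z)) && ((!p) ==> z)
  WP_2: (p ==> ((p ==> ((!p) && z)) && ((!p) ==> z))) && ((!p) ==> z)
  WP_3: (p ==> ((p ==> ((p ==> ((!p) && z)) && ((!p) ==> z))) && ((!p) ==> z))) && ((!p) ==> z)
  WP_4: (p ==> ((p ==> ((p ==> ((p ==> ((!p) && z)) && ((!p) ==> z))) && ((!p) ==> z))) && ((!p) ==> z))) && ((!p) ==> z)
So before the loop: (p ==> ((p ==> ((p ==> ((p ==> ((!p) && z)) && ((!p) ==> z))) && ((!p) ==> z))) && ((!p) ==> z))) && ((!p) ==> z)
Answer: WP = (p ==> ((p ==> ((p ==> ((p ==> ((!p) && z)) && ((!p) ==> z))) && ((!p) ==> z))) && ((!p) ==> z))) && ((!p) ==> z)


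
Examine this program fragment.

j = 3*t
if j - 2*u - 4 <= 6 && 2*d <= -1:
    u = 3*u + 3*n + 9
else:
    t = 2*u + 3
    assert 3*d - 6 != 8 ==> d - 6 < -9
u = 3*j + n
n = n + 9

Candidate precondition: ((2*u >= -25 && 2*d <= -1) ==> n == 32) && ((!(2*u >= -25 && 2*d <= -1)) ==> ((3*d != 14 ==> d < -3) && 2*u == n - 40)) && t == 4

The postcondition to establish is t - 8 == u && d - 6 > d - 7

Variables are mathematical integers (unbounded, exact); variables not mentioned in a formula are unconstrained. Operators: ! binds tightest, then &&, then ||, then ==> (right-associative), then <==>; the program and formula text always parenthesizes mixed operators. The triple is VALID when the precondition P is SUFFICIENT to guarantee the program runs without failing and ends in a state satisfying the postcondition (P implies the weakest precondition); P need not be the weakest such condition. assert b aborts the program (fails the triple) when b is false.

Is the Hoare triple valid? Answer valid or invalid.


Working backward. After the program, the postcondition t - 8 == u && d - 6 > d - 7 must hold; in canonical form it is t == u + 8.
Before n := n + 9: t == u + 8
Before u := 3*j + n: t == 3*j + n + 8
Then branch requires t == 3*j + n + 8; else branch requires (3*d != 14 ==> d < -3) && 2*u == 3*j + n + 5.
Before the if: ((j <= 2*u + 10 && 2*d <= -1) ==> t == 3*j + n + 8) && ((!(j <= 2*u + 10 && 2*d <= -1)) ==> ((3*d != 14 ==> d < -3) && 2*u == 3*j + n + 5))
Before j := 3*t: ((3*t <= 2*u + 10 && 2*d <= -1) ==> n + 8*t == -8) && ((!(3*t <= 2*u + 10 && 2*d <= -1)) ==> ((3*d != 14 ==> d < -3) && 2*u == n + 9*t + 5))
The weakest precondition is ((3*t <= 2*u + 10 && 2*d <= -1) ==> n + 8*t == -8) && ((!(3*t <= 2*u + 10 && 2*d <= -1)) ==> ((3*d != 14 ==> d < -3) && 2*u == n + 9*t + 5)).
Check whether ((2*u >= -25 && 2*d <= -1) ==> n == 32) && ((!(2*u >= -25 && 2*d <= -1)) ==> ((3*d != 14 ==> d < -3) && 2*u == n - 40)) && t == 4 implies it.
Countermodel: at the initial state d = -4, n = 32, t = 4, u = 37, the precondition holds but the weakest precondition fails.
Answer: invalid


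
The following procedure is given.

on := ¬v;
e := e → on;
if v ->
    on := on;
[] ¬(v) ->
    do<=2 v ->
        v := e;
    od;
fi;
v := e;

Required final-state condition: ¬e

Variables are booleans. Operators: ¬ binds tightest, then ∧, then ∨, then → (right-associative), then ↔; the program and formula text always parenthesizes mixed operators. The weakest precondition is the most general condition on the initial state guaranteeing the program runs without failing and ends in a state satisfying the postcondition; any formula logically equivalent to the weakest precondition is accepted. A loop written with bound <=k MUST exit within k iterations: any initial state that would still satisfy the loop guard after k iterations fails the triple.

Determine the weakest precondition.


Working backward. After the program, ¬e must hold.
Before v := e: ¬e
Then branch requires ¬e; else branch requires (v → (e → (¬e))) ∧ ((¬v) → (¬e)).
Before the if: (v → (¬e)) ∧ ((¬v) → ((v → (e → (¬e))) ∧ ((¬v) → (¬e))))
Before e := e → on: (v → (¬(e → on))) ∧ ((¬v) → ((v → ((e → on) → (¬(e → on)))) ∧ ((¬v) → (¬(e → on)))))
Before on := ¬v: (v → (¬(e → (¬v)))) ∧ ((¬v) → ((v → ((e → (¬v)) → (¬(e → (¬v))))) ∧ ((¬v) → (¬(e → (¬v))))))
Answer: WP = (v → (¬(e → (¬v)))) ∧ ((¬v) → ((v → ((e → (¬v)) → (¬(e → (¬v))))) ∧ ((¬v) → (¬(e → (¬v))))))


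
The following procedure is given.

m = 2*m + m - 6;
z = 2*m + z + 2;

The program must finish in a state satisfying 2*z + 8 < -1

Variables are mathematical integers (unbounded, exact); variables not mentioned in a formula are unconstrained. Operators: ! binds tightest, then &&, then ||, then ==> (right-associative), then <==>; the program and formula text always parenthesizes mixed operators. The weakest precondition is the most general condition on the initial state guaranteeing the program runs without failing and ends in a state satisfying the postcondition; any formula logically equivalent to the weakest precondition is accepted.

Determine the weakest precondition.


Working backward. After the program, the postcondition 2*z + 8 < -1 must hold; in canonical form it is 2*z < -9.
Before z := 2*m + z + 2: 4*m + 2*z < -13
Before m := 2*m + m - 6: 12*m + 2*z < 11
Answer: WP = 12*m + 2*z < 11


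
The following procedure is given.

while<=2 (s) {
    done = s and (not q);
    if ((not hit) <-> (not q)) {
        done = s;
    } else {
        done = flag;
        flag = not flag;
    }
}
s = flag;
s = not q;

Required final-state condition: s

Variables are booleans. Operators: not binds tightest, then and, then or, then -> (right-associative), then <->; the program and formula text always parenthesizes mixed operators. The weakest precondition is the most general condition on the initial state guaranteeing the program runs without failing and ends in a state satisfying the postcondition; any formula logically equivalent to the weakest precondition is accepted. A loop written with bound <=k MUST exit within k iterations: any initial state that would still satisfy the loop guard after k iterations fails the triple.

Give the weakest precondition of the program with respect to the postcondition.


Working backward. After the program, s must hold.
Before s := not q: not q
Before s := flag: not q
Before the loop (bound <=2), unroll the exhaustion recursion (WP_0 = exit-now case; WP_j = one more guarded iteration, up to j = 2):
  WP_0: (not s) and (not q)
  WP_1: (s -> ((((not hit) <-> (not q)) -> ((not s) and (not q))) and ((not ((not hit) <-> (not q))) -> ((not s) and (not q))))) and ((not s) -> (not q))
  WP_2: (s -> ((((not hit) <-> (not q)) -> ((s -> ((((not hit) <-> (not q)) -> ((not s) and (not q))) and ((not ((not hit) <-> (not q))) -> ((not s) and (not q))))) and ((not s) -> (not q)))) and ((not ((not hit) <-> (not q))) -> ((s -> ((((not hit) <-> (not q)) -> ((not s) and (not q))) and ((not ((not hit) <-> (not q))) -> ((not s) and (not q))))) and ((not s) -> (not q)))))) and ((not s) -> (not q))
So before the loop: (s -> ((((not hit) <-> (not q)) -> ((s -> ((((not hit) <-> (not q)) -> ((not s) and (not q))) and ((not ((not hit) <-> (not q))) -> ((not s) and (not q))))) and ((not s) -> (not q)))) and ((not ((not hit) <-> (not q))) -> ((s -> ((((not hit) <-> (not q)) -> ((not s) and (not q))) and ((not ((not hit) <-> (not q))) -> ((not s) and (not q))))) and ((not s) -> (not q)))))) and ((not s) -> (not q))
Answer: WP = (s -> ((((not hit) <-> (not q)) -> ((s -> ((((not hit) <-> (not q)) -> ((not s) and (not q))) and ((not ((not hit) <-> (not q))) -> ((not s) and (not q))))) and ((not s) -> (not q)))) and ((not ((not hit) <-> (not q))) -> ((s -> ((((not hit) <-> (not q)) -> ((not s) and (not q))) and ((not ((not hit) <-> (not q))) -> ((not s) and (not q))))) and ((not s) -> (not q)))))) and ((not s) -> (not q))


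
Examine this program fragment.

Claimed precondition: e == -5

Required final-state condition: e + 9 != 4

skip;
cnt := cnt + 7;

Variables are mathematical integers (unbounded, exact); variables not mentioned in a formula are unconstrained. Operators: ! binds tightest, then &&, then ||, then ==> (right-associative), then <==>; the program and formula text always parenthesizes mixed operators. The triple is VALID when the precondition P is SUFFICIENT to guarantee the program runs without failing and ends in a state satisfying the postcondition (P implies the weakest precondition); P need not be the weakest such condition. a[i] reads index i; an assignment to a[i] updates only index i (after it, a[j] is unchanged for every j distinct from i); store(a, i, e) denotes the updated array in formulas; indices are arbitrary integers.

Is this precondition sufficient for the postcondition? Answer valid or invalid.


Working backward. After the program, the postcondition e + 9 != 4 must hold; in canonical form it is e != -5.
Before cnt := cnt + 7: e != -5
Before skip: e != -5
The weakest precondition is e != -5.
Check whether e == -5 implies it.
Countermodel: at the initial state e = -5, the precondition holds but the weakest precondition fails.
Answer: invalid


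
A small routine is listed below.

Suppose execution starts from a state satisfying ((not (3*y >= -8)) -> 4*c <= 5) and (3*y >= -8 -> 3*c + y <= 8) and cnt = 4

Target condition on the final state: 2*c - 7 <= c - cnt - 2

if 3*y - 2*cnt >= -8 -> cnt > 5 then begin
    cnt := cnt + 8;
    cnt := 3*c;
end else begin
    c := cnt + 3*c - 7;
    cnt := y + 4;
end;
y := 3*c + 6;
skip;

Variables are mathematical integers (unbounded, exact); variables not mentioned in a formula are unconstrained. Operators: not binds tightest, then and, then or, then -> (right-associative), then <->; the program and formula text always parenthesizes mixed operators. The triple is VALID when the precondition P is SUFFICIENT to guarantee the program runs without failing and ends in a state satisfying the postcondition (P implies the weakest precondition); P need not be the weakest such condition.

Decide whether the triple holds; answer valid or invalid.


Working backward. After the program, the postcondition 2*c - 7 <= c - cnt - 2 must hold; in canonical form it is c + cnt <= 5.
Before skip: c + cnt <= 5
Before y := 3*c + 6: c + cnt <= 5
Then branch requires 4*c <= 5; else branch requires 3*c + cnt + y <= 8.
Before the if: ((3*y >= 2*cnt - 8 -> cnt > 5) -> 4*c <= 5) and ((not (3*y >= 2*cnt - 8 -> cnt > 5)) -> 3*c + cnt + y <= 8)
The weakest precondition is ((3*y >= 2*cnt - 8 -> cnt > 5) -> 4*c <= 5) and ((not (3*y >= 2*cnt - 8 -> cnt > 5)) -> 3*c + cnt + y <= 8).
Check whether ((not (3*y >= -8)) -> 4*c <= 5) and (3*y >= -8 -> 3*c + y <= 8) and cnt = 4 implies it.
Countermodel: at the initial state c = 2, cnt = 4, y = -1, the precondition holds but the weakest precondition fails.
Answer: invalid


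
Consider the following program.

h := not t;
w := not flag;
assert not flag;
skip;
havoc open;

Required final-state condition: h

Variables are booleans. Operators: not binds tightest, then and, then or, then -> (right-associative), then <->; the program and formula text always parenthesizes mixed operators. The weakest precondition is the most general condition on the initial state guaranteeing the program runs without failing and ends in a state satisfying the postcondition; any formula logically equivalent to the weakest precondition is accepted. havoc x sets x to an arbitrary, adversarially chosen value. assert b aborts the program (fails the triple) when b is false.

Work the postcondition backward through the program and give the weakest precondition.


Working backward. After the program, h must hold.
Before havoc open: h
Before skip: h
Before assert not flag: (not flag) and h
Before w := not flag: (not flag) and h
Before h := not t: (not flag) and (not t)
Answer: WP = (not flag) and (not t)


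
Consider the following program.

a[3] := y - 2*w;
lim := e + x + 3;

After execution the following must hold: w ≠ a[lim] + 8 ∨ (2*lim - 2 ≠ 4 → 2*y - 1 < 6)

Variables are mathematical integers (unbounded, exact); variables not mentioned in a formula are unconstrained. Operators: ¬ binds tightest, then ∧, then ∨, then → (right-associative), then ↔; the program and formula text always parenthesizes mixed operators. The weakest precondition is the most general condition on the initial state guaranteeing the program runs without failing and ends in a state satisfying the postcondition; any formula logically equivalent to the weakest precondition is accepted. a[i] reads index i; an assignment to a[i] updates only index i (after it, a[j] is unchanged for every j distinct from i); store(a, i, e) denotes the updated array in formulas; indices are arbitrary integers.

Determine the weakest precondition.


Working backward. After the program, the postcondition w ≠ a[lim] + 8 ∨ (2*lim - 2 ≠ 4 → 2*y - 1 < 6) must hold; in canonical form it is w ≠ a[lim] + 8 ∨ (2*lim ≠ 6 → 2*y < 7).
Before lim := e + x + 3: w ≠ a[e + x + 3] + 8 ∨ (2*e + 2*x ≠ 0 → 2*y < 7)
Before a[3] := y - 2*w: w ≠ store(a, 3, -2*w + y)[e + x + 3] + 8 ∨ (2*e + 2*x ≠ 0 → 2*y < 7)
Answer: WP = w ≠ store(a, 3, -2*w + y)[e + x + 3] + 8 ∨ (2*e + 2*x ≠ 0 → 2*y < 7)


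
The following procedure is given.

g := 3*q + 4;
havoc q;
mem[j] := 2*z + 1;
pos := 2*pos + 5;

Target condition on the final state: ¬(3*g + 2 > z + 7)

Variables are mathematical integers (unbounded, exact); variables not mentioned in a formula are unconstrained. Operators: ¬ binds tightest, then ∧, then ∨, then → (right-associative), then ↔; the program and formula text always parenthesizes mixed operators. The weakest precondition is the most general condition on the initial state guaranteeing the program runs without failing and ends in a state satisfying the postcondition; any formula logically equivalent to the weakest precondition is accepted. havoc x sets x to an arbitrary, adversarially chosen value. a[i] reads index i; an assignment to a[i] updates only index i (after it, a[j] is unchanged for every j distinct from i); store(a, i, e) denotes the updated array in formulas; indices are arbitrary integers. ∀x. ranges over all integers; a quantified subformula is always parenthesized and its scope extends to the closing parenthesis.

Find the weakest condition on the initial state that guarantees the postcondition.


Working backward. After the program, the postcondition ¬(3*g + 2 > z + 7) must hold; in canonical form it is ¬(3*g > z + 5).
Before pos := 2*pos + 5: ¬(3*g > z + 5)
Before mem[j] := 2*z + 1: ¬(3*g > z + 5)
Before havoc q: ¬(3*g > z + 5)
Before g := 3*q + 4: ¬(9*q > z - 7)
Answer: WP = ¬(9*q > z - 7)


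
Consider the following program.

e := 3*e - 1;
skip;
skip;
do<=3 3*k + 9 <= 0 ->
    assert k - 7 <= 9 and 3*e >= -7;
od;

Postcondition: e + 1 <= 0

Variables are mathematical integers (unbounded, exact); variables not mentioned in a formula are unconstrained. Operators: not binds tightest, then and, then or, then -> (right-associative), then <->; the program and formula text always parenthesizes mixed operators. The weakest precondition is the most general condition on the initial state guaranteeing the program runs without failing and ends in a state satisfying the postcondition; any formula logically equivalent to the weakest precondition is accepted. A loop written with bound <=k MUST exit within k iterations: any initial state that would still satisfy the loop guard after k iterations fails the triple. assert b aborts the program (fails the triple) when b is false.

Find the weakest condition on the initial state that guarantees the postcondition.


Working backward. After the program, the postcondition e + 1 <= 0 must hold; in canonical form it is e <= -1.
Before the loop (bound <=3), unroll the exhaustion recursion (WP_0 = exit-now case; WP_j = one more guarded iteration, up to j = 3):
  WP_0: (not (3*k <= -9)) and e <= -1
  WP_1: (3*k <= -9 -> (k <= 16 and 3*e >= -7 and (not (3*k <= -9)) and e <= -1)) and ((not (3*k <= -9)) -> e <= -1)
  WP_2: (3*k <= -9 -> (k <= 16 and 3*e >= -7 and (3*k <= -9 -> (k <= 16 and 3*e >= -7 and (not (3*k <= -9)) and e <= -1)) and ((not (3*k <= -9)) -> e <= -1))) and ((not (3*k <= -9)) -> e <= -1)
  WP_3: (3*k <= -9 -> (k <= 16 and 3*e >= -7 and (3*k <= -9 -> (k <= 16 and 3*e >= -7 and (3*k <= -9 -> (k <= 16 and 3*e >= -7 and (not (3*k <= -9)) and e <= -1)) and ((not (3*k <= -9)) -> e <= -1))) and ((not (3*k <= -9)) -> e <= -1))) and ((not (3*k <= -9)) -> e <= -1)
So before the loop: (3*k <= -9 -> (k <= 16 and 3*e >= -7 and (3*k <= -9 -> (k <= 16 and 3*e >= -7 and (3*k <= -9 -> (k <= 16 and 3*e >= -7 and (not (3*k <= -9)) and e <= -1)) and ((not (3*k <= -9)) -> e <= -1))) and ((not (3*k <= -9)) -> e <= -1))) and ((not (3*k <= -9)) -> e <= -1)
Before skip: (3*k <= -9 -> (k <= 16 and 3*e >= -7 and (3*k <= -9 -> (k <= 16 and 3*e >= -7 and (3*k <= -9 -> (k <= 16 and 3*e >= -7 and (not (3*k <= -9)) and e <= -1)) and ((not (3*k <= -9)) -> e <= -1))) and ((not (3*k <= -9)) -> e <= -1))) and ((not (3*k <= -9)) -> e <= -1)
Before skip: (3*k <= -9 -> (k <= 16 and 3*e >= -7 and (3*k <= -9 -> (k <= 16 and 3*e >= -7 and (3*k <= -9 -> (k <= 16 and 3*e >= -7 and (not (3*k <= -9)) and e <= -1)) and ((not (3*k <= -9)) -> e <= -1))) and ((not (3*k <= -9)) -> e <= -1))) and ((not (3*k <= -9)) -> e <= -1)
Before e := 3*e - 1: (3*k <= -9 -> (k <= 16 and 9*e >= -4 and (3*k <= -9 -> (k <= 16 and 9*e >= -4 and (3*k <= -9 -> (k <= 16 and 9*e >= -4 and (not (3*k <= -9)) and 3*e <= 0)) and ((not (3*k <= -9)) -> 3*e <= 0))) and ((not (3*k <= -9)) -> 3*e <= 0))) and ((not (3*k <= -9)) -> 3*e <= 0)
Answer: WP = (3*k <= -9 -> (k <= 16 and 9*e >= -4 and (3*k <= -9 -> (k <= 16 and 9*e >= -4 and (3*k <= -9 -> (k <= 16 and 9*e >= -4 and (not (3*k <= -9)) and 3*e <= 0)) and ((not (3*k <= -9)) -> 3*e <= 0))) and ((not (3*k <= -9)) -> 3*e <= 0))) and ((not (3*k <= -9)) -> 3*e <= 0)


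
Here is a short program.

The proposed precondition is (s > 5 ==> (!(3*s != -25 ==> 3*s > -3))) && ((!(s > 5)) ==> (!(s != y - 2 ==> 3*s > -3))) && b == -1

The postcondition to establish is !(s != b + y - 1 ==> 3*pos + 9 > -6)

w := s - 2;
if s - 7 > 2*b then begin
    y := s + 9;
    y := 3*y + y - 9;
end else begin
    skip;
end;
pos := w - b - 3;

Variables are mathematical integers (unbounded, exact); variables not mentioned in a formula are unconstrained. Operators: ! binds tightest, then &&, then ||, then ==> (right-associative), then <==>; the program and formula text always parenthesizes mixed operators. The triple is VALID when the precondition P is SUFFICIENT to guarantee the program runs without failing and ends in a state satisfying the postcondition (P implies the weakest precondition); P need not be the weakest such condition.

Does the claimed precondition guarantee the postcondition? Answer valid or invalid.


Working backward. After the program, the postcondition !(s != b + y - 1 ==> 3*pos + 9 > -6) must hold; in canonical form it is !(s != b + y - 1 ==> 3*pos > -15).
Before pos := w - b - 3: !(s != b + y - 1 ==> 3*w > 3*b - 6)
Then branch requires !(b + 3*s != -26 ==> 3*w > 3*b - 6); else branch requires !(s != b + y - 1 ==> 3*w > 3*b - 6).
Before the if: (s > 2*b + 7 ==> (!(b + 3*s != -26 ==> 3*w > 3*b - 6))) && ((!(s > 2*b + 7)) ==> (!(s != b + y - 1 ==> 3*w > 3*b - 6)))
Before w := s - 2: (s > 2*b + 7 ==> (!(b + 3*s != -26 ==> 3*s > 3*b))) && ((!(s > 2*b + 7)) ==> (!(s != b + y - 1 ==> 3*s > 3*b)))
The weakest precondition is (s > 2*b + 7 ==> (!(b + 3*s != -26 ==> 3*s > 3*b))) && ((!(s > 2*b + 7)) ==> (!(s != b + y - 1 ==> 3*s > 3*b))).
Check whether (s > 5 ==> (!(3*s != -25 ==> 3*s > -3))) && ((!(s > 5)) ==> (!(s != y - 2 ==> 3*s > -3))) && b == -1 implies it.
Every state satisfying the precondition satisfies the weakest precondition: the implication holds.
Answer: valid


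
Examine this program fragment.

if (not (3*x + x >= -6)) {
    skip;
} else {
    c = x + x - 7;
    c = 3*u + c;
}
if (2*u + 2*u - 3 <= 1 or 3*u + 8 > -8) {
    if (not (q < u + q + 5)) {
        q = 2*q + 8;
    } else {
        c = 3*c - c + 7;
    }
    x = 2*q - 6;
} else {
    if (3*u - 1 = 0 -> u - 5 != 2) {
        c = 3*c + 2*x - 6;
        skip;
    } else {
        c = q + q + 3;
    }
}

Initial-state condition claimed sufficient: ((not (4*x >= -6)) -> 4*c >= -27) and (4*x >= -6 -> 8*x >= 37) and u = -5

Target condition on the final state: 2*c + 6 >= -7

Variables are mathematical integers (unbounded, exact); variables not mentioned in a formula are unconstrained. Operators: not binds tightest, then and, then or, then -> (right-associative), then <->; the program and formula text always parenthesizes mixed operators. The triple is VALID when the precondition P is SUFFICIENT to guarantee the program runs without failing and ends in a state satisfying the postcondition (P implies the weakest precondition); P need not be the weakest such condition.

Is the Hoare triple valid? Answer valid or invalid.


Working backward. After the program, the postcondition 2*c + 6 >= -7 must hold; in canonical form it is 2*c >= -13.
Then branch requires ((not (u > -5)) -> 2*c >= -13) and (u > -5 -> 4*c >= -27); else branch requires ((3*u = 1 -> u != 7) -> 6*c + 4*x >= -1) and ((not (3*u = 1 -> u != 7)) -> 4*q >= -19).
Before the if: ((4*u <= 4 or 3*u > -16) -> (((not (u > -5)) -> 2*c >= -13) and (u > -5 -> 4*c >= -27))) and ((not (4*u <= 4 or 3*u > -16)) -> (((3*u = 1 -> u != 7) -> 6*c + 4*x >= -1) and ((not (3*u = 1 -> u != 7)) -> 4*q >= -19)))
Then branch requires ((4*u <= 4 or 3*u > -16) -> (((not (u > -5)) -> 2*c >= -13) and (u > -5 -> 4*c >= -27))) and ((not (4*u <= 4 or 3*u > -16)) -> (((3*u = 1 -> u != 7) -> 6*c + 4*x >= -1) and ((not (3*u = 1 -> u != 7)) -> 4*q >= -19))); else branch requires ((4*u <= 4 or 3*u > -16) -> (((not (u > -5)) -> 6*u + 4*x >= 1) and (u > -5 -> 12*u + 8*x >= 1))) and ((not (4*u <= 4 or 3*u > -16)) -> (((3*u = 1 -> u != 7) -> 18*u + 16*x >= 41) and ((not (3*u = 1 -> u != 7)) -> 4*q >= -19))).
Before the if: ((not (4*x >= -6)) -> (((4*u <= 4 or 3*u > -16) -> (((not (u > -5)) -> 2*c >= -13) and (u > -5 -> 4*c >= -27))) and ((not (4*u <= 4 or 3*u > -16)) -> (((3*u = 1 -> u != 7) -> 6*c + 4*x >= -1) and ((not (3*u = 1 -> u != 7)) -> 4*q >= -19))))) and (4*x >= -6 -> (((4*u <= 4 or 3*u > -16) -> (((not (u > -5)) -> 6*u + 4*x >= 1) and (u > -5 -> 12*u + 8*x >= 1))) and ((not (4*u <= 4 or 3*u > -16)) -> (((3*u = 1 -> u != 7) -> 18*u + 16*x >= 41) and ((not (3*u = 1 -> u != 7)) -> 4*q >= -19)))))
The weakest precondition is ((not (4*x >= -6)) -> (((4*u <= 4 or 3*u > -16) -> (((not (u > -5)) -> 2*c >= -13) and (u > -5 -> 4*c >= -27))) and ((not (4*u <= 4 or 3*u > -16)) -> (((3*u = 1 -> u != 7) -> 6*c + 4*x >= -1) and ((not (3*u = 1 -> u != 7)) -> 4*q >= -19))))) and (4*x >= -6 -> (((4*u <= 4 or 3*u > -16) -> (((not (u > -5)) -> 6*u + 4*x >= 1) and (u > -5 -> 12*u + 8*x >= 1))) and ((not (4*u <= 4 or 3*u > -16)) -> (((3*u = 1 -> u != 7) -> 18*u + 16*x >= 41) and ((not (3*u = 1 -> u != 7)) -> 4*q >= -19))))).
Check whether ((not (4*x >= -6)) -> 4*c >= -27) and (4*x >= -6 -> 8*x >= 37) and u = -5 implies it.
Countermodel: at the initial state c = 0, q = 0, u = -5, x = 5, the precondition holds but the weakest precondition fails.
Answer: invalid


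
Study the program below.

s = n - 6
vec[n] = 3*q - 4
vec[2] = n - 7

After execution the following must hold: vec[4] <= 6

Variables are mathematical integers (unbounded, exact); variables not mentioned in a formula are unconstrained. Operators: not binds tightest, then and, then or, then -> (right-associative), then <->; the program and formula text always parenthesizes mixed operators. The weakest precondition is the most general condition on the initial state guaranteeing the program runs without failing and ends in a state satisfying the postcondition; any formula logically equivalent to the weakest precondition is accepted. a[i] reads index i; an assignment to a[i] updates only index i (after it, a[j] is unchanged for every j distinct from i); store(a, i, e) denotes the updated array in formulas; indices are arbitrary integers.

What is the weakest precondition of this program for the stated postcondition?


Working backward. After the program, vec[4] <= 6 must hold.
Before vec[2] := n - 7: vec[4] <= 6
Before vec[n] := 3*q - 4: store(vec, n, 3*q - 4)[4] <= 6
Before s := n - 6: store(vec, n, 3*q - 4)[4] <= 6
Answer: WP = store(vec, n, 3*q - 4)[4] <= 6


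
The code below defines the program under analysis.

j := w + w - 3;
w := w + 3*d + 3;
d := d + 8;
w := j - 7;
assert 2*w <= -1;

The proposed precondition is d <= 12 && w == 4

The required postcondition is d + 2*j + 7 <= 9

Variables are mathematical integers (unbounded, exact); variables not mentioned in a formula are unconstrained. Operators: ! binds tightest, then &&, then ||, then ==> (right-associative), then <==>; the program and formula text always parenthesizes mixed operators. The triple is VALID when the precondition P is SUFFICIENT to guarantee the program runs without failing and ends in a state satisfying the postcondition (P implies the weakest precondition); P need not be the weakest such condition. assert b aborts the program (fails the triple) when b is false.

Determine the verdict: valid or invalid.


Working backward. After the program, the postcondition d + 2*j + 7 <= 9 must hold; in canonical form it is d + 2*j <= 2.
Before assert 2*w <= -1: 2*w <= -1 && d + 2*j <= 2
Before w := j - 7: 2*j <= 13 && d + 2*j <= 2
Before d := d + 8: 2*j <= 13 && d + 2*j <= -6
Before w := w + 3*d + 3: 2*j <= 13 && d + 2*j <= -6
Before j := w + w - 3: 4*w <= 19 && d + 4*w <= 0
The weakest precondition is 4*w <= 19 && d + 4*w <= 0.
Check whether d <= 12 && w == 4 implies it.
Countermodel: at the initial state d = -15, w = 4, the precondition holds but the weakest precondition fails.
Answer: invalid


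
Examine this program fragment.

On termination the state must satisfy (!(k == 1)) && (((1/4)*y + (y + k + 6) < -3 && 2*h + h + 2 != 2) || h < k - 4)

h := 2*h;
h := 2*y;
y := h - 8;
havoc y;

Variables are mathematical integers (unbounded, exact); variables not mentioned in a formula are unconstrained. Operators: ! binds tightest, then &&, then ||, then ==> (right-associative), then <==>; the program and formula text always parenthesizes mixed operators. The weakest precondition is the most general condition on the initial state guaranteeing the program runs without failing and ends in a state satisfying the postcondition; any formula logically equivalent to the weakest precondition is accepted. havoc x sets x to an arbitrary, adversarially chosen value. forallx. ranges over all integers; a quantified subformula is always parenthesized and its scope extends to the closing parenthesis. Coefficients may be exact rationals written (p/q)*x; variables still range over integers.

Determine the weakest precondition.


Working backward. After the program, the postcondition (!(k == 1)) && (((1/4)*y + (y + k + 6) < -3 && 2*h + h + 2 != 2) || h < k - 4) must hold; in canonical form it is (!(k == 1)) && ((k + (5/4)*y < -9 && 3*h != 0) || h < k - 4).
Before havoc y: forall y_1. ((!(k == 1)) && ((k + (5/4)*y_1 < -9 && 3*h != 0) || h < k - 4))
Before y := h - 8: forall y_1. ((!(k == 1)) && ((k + (5/4)*y_1 < -9 && 3*h != 0) || h < k - 4))
Before h := 2*y: forall y_1. ((!(k == 1)) && ((k + (5/4)*y_1 < -9 && 6*y != 0) || 2*y < k - 4))
Before h := 2*h: forall y_1. ((!(k == 1)) && ((k + (5/4)*y_1 < -9 && 6*y != 0) || 2*y < k - 4))
Answer: WP = forall y_1. ((!(k == 1)) && ((k + (5/4)*y_1 < -9 && 6*y != 0) || 2*y < k - 4))


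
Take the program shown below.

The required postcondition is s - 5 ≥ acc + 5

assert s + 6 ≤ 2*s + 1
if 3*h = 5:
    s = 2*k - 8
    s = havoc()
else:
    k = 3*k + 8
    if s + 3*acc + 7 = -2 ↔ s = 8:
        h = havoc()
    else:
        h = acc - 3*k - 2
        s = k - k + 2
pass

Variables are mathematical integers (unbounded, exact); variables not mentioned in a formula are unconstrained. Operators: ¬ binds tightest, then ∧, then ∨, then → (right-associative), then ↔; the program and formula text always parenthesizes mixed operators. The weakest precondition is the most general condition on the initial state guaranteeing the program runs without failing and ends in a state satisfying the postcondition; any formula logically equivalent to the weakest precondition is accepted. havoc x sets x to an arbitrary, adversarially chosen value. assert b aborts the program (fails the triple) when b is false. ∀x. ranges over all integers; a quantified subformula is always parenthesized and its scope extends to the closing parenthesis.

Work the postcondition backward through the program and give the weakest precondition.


Working backward. After the program, the postcondition s - 5 ≥ acc + 5 must hold; in canonical form it is s ≥ acc + 10.
Before skip: s ≥ acc + 10
Then branch requires ∀s_1. s_1 ≥ acc + 10; else branch requires ((3*acc + s = -9 ↔ s = 8) → s ≥ acc + 10) ∧ ((¬(3*acc + s = -9 ↔ s = 8)) → acc ≤ -8).
Before the if: (3*h = 5 → (∀s_1. s_1 ≥ acc + 10)) ∧ ((¬(3*h = 5)) → (((3*acc + s = -9 ↔ s = 8) → s ≥ acc + 10) ∧ ((¬(3*acc + s = -9 ↔ s = 8)) → acc ≤ -8)))
Before assert s + 6 ≤ 2*s + 1: s ≥ 5 ∧ (3*h = 5 → (∀s_1. s_1 ≥ acc + 10)) ∧ ((¬(3*h = 5)) → (((3*acc + s = -9 ↔ s = 8) → s ≥ acc + 10) ∧ ((¬(3*acc + s = -9 ↔ s = 8)) → acc ≤ -8)))
Answer: WP = s ≥ 5 ∧ (3*h = 5 → (∀s_1. s_1 ≥ acc + 10)) ∧ ((¬(3*h = 5)) → (((3*acc + s = -9 ↔ s = 8) → s ≥ acc + 10) ∧ ((¬(3*acc + s = -9 ↔ s = 8)) → acc ≤ -8)))


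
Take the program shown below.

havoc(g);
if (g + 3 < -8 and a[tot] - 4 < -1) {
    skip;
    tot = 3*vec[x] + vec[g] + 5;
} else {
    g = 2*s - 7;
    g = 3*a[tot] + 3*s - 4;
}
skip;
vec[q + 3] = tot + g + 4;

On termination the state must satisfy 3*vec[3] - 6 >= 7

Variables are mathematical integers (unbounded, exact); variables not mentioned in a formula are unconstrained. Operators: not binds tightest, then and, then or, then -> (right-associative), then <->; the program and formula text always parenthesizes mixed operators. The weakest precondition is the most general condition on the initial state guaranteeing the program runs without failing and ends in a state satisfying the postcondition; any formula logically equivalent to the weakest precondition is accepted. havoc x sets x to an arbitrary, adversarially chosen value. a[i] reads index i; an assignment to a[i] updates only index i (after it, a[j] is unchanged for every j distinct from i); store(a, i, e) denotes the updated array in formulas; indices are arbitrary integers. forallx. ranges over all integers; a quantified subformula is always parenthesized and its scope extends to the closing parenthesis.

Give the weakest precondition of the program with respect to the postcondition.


Working backward. After the program, the postcondition 3*vec[3] - 6 >= 7 must hold; in canonical form it is 3*vec[3] >= 13.
Before vec[q + 3] := tot + g + 4: 3*store(vec, q + 3, g + tot + 4)[3] >= 13
Before skip: 3*store(vec, q + 3, g + tot + 4)[3] >= 13
Then branch requires 3*store(vec, q + 3, vec[g] + 3*vec[x] + g + 9)[3] >= 13; else branch requires 3*store(vec, q + 3, 3*a[tot] + 3*s + tot)[3] >= 13.
Before the if: ((g < -11 and a[tot] < 3) -> 3*store(vec, q + 3, vec[g] + 3*vec[x] + g + 9)[3] >= 13) and ((not (g < -11 and a[tot] < 3)) -> 3*store(vec, q + 3, 3*a[tot] + 3*s + tot)[3] >= 13)
Before havoc g: forall g_1. (((g_1 < -11 and a[tot] < 3) -> 3*store(vec, q + 3, vec[g_1] + 3*vec[x] + g_1 + 9)[3] >= 13) and ((not (g_1 < -11 and a[tot] < 3)) -> 3*store(vec, q + 3, 3*a[tot] + 3*s + tot)[3] >= 13))
Answer: WP = forall g_1. (((g_1 < -11 and a[tot] < 3) -> 3*store(vec, q + 3, vec[g_1] + 3*vec[x] + g_1 + 9)[3] >= 13) and ((not (g_1 < -11 and a[tot] < 3)) -> 3*store(vec, q + 3, 3*a[tot] + 3*s + tot)[3] >= 13))


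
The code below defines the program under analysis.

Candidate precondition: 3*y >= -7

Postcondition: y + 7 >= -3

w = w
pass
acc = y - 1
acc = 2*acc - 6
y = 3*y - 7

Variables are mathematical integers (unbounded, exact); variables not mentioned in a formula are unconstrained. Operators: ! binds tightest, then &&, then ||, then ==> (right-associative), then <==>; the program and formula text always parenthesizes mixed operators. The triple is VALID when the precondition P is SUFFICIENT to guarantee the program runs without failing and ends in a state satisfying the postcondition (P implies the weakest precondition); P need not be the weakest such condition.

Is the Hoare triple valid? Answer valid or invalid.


Working backward. After the program, the postcondition y + 7 >= -3 must hold; in canonical form it is y >= -10.
Before y := 3*y - 7: 3*y >= -3
Before acc := 2*acc - 6: 3*y >= -3
Before acc := y - 1: 3*y >= -3
Before skip: 3*y >= -3
Before w := w: 3*y >= -3
The weakest precondition is 3*y >= -3.
Check whether 3*y >= -7 implies it.
Countermodel: at the initial state y = -2, the precondition holds but the weakest precondition fails.
Answer: invalid


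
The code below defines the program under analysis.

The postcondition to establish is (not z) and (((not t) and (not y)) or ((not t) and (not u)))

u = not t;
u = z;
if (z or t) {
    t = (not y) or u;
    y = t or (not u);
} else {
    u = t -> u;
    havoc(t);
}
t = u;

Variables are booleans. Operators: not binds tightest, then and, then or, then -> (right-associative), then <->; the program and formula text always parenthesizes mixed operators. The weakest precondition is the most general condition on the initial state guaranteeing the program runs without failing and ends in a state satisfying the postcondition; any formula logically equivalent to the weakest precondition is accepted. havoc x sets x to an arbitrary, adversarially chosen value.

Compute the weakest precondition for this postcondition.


Working backward. After the program, (not z) and (((not t) and (not y)) or ((not t) and (not u))) must hold.
Before t := u: (not z) and (((not u) and (not y)) or (not u))
Then branch requires (not z) and (not u); else branch requires (not z) and (((not (t -> u)) and (not y)) or (not (t -> u))).
Before the if: ((z or t) -> ((not z) and (not u))) and ((not (z or t)) -> ((not z) and (((not (t -> u)) and (not y)) or (not (t -> u)))))
Before u := z: ((z or t) -> (not z)) and ((not (z or t)) -> ((not z) and (((not (t -> z)) and (not y)) or (not (t -> z)))))
Before u := not t: ((z or t) -> (not z)) and ((not (z or t)) -> ((not z) and (((not (t -> z)) and (not y)) or (not (t -> z)))))
Answer: WP = ((z or t) -> (not z)) and ((not (z or t)) -> ((not z) and (((not (t -> z)) and (not y)) or (not (t -> z)))))


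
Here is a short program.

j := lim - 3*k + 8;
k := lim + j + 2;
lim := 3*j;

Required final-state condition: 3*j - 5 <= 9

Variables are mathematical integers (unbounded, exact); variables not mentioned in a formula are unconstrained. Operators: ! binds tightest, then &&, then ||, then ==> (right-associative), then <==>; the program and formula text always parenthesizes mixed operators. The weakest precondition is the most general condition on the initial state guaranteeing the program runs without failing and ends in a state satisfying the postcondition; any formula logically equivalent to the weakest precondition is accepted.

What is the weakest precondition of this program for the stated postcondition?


Working backward. After the program, the postcondition 3*j - 5 <= 9 must hold; in canonical form it is 3*j <= 14.
Before lim := 3*j: 3*j <= 14
Before k := lim + j + 2: 3*j <= 14
Before j := lim - 3*k + 8: 3*lim <= 9*k - 10
Answer: WP = 3*lim <= 9*k - 10


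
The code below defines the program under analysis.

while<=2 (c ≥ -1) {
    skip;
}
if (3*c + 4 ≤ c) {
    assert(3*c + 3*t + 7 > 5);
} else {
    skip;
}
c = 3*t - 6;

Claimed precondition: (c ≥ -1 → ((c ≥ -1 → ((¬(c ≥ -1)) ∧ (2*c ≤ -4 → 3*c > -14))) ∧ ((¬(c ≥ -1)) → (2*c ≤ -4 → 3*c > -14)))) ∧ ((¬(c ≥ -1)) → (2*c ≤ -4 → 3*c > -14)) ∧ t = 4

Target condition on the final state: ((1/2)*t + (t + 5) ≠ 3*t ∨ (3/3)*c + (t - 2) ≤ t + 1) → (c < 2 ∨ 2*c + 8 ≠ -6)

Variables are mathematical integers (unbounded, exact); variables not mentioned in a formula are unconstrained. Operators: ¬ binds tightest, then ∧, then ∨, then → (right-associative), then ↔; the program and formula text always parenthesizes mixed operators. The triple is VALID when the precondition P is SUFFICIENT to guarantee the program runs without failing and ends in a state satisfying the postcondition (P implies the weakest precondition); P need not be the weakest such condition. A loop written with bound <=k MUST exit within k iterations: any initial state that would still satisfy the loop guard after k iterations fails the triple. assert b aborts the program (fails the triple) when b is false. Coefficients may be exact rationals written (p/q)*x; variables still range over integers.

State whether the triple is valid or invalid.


Working backward. After the program, the postcondition ((1/2)*t + (t + 5) ≠ 3*t ∨ (3/3)*c + (t - 2) ≤ t + 1) → (c < 2 ∨ 2*c + 8 ≠ -6) must hold; in canonical form it is ((3/2)*t ≠ 5 ∨ c ≤ 3) → (c < 2 ∨ 2*c ≠ -14).
Before c := 3*t - 6: ((3/2)*t ≠ 5 ∨ 3*t ≤ 9) → (3*t < 8 ∨ 6*t ≠ -2)
Then branch requires 3*c + 3*t > -2 ∧ (((3/2)*t ≠ 5 ∨ 3*t ≤ 9) → (3*t < 8 ∨ 6*t ≠ -2)); else branch requires ((3/2)*t ≠ 5 ∨ 3*t ≤ 9) → (3*t < 8 ∨ 6*t ≠ -2).
Before the if: (2*c ≤ -4 → (3*c + 3*t > -2 ∧ (((3/2)*t ≠ 5 ∨ 3*t ≤ 9) → (3*t < 8 ∨ 6*t ≠ -2)))) ∧ ((¬(2*c ≤ -4)) → (((3/2)*t ≠ 5 ∨ 3*t ≤ 9) → (3*t < 8 ∨ 6*t ≠ -2)))
Before the loop (bound <=2), unroll the exhaustion recursion (WP_0 = exit-now case; WP_j = one more guarded iteration, up to j = 2):
  WP_0: (¬(c ≥ -1)) ∧ (2*c ≤ -4 → (3*c + 3*t > -2 ∧ (((3/2)*t ≠ 5 ∨ 3*t ≤ 9) → (3*t < 8 ∨ 6*t ≠ -2)))) ∧ ((¬(2*c ≤ -4)) → (((3/2)*t ≠ 5 ∨ 3*t ≤ 9) → (3*t < 8 ∨ 6*t ≠ -2)))
  WP_1: (c ≥ -1 → ((¬(c ≥ -1)) ∧ (2*c ≤ -4 → (3*c + 3*t > -2 ∧ (((3/2)*t ≠ 5 ∨ 3*t ≤ 9) → (3*t < 8 ∨ 6*t ≠ -2)))) ∧ ((¬(2*c ≤ -4)) → (((3/2)*t ≠ 5 ∨ 3*t ≤ 9) → (3*t < 8 ∨ 6*t ≠ -2))))) ∧ ((¬(c ≥ -1)) → ((2*c ≤ -4 → (3*c + 3*t > -2 ∧ (((3/2)*t ≠ 5 ∨ 3*t ≤ 9) → (3*t < 8 ∨ 6*t ≠ -2)))) ∧ ((¬(2*c ≤ -4)) → (((3/2)*t ≠ 5 ∨ 3*t ≤ 9) → (3*t < 8 ∨ 6*t ≠ -2)))))
  WP_2: (c ≥ -1 → ((c ≥ -1 → ((¬(c ≥ -1)) ∧ (2*c ≤ -4 → (3*c + 3*t > -2 ∧ (((3/2)*t ≠ 5 ∨ 3*t ≤ 9) → (3*t < 8 ∨ 6*t ≠ -2)))) ∧ ((¬(2*c ≤ -4)) → (((3/2)*t ≠ 5 ∨ 3*t ≤ 9) → (3*t < 8 ∨ 6*t ≠ -2))))) ∧ ((¬(c ≥ -1)) → ((2*c ≤ -4 → (3*c + 3*t > -2 ∧ (((3/2)*t ≠ 5 ∨ 3*t ≤ 9) → (3*t < 8 ∨ 6*t ≠ -2)))) ∧ ((¬(2*c ≤ -4)) → (((3/2)*t ≠ 5 ∨ 3*t ≤ 9) → (3*t < 8 ∨ 6*t ≠ -2))))))) ∧ ((¬(c ≥ -1)) → ((2*c ≤ -4 → (3*c + 3*t > -2 ∧ (((3/2)*t ≠ 5 ∨ 3*t ≤ 9) → (3*t < 8 ∨ 6*t ≠ -2)))) ∧ ((¬(2*c ≤ -4)) → (((3/2)*t ≠ 5 ∨ 3*t ≤ 9) → (3*t < 8 ∨ 6*t ≠ -2)))))
So before the loop: (c ≥ -1 → ((c ≥ -1 → ((¬(c ≥ -1)) ∧ (2*c ≤ -4 → (3*c + 3*t > -2 ∧ (((3/2)*t ≠ 5 ∨ 3*t ≤ 9) → (3*t < 8 ∨ 6*t ≠ -2)))) ∧ ((¬(2*c ≤ -4)) → (((3/2)*t ≠ 5 ∨ 3*t ≤ 9) → (3*t < 8 ∨ 6*t ≠ -2))))) ∧ ((¬(c ≥ -1)) → ((2*c ≤ -4 → (3*c + 3*t > -2 ∧ (((3/2)*t ≠ 5 ∨ 3*t ≤ 9) → (3*t < 8 ∨ 6*t ≠ -2)))) ∧ ((¬(2*c ≤ -4)) → (((3/2)*t ≠ 5 ∨ 3*t ≤ 9) → (3*t < 8 ∨ 6*t ≠ -2))))))) ∧ ((¬(c ≥ -1)) → ((2*c ≤ -4 → (3*c + 3*t > -2 ∧ (((3/2)*t ≠ 5 ∨ 3*t ≤ 9) → (3*t < 8 ∨ 6*t ≠ -2)))) ∧ ((¬(2*c ≤ -4)) → (((3/2)*t ≠ 5 ∨ 3*t ≤ 9) → (3*t < 8 ∨ 6*t ≠ -2)))))
The weakest precondition is (c ≥ -1 → ((c ≥ -1 → ((¬(c ≥ -1)) ∧ (2*c ≤ -4 → (3*c + 3*t > -2 ∧ (((3/2)*t ≠ 5 ∨ 3*t ≤ 9) → (3*t < 8 ∨ 6*t ≠ -2)))) ∧ ((¬(2*c ≤ -4)) → (((3/2)*t ≠ 5 ∨ 3*t ≤ 9) → (3*t < 8 ∨ 6*t ≠ -2))))) ∧ ((¬(c ≥ -1)) → ((2*c ≤ -4 → (3*c + 3*t > -2 ∧ (((3/2)*t ≠ 5 ∨ 3*t ≤ 9) → (3*t < 8 ∨ 6*t ≠ -2)))) ∧ ((¬(2*c ≤ -4)) → (((3/2)*t ≠ 5 ∨ 3*t ≤ 9) → (3*t < 8 ∨ 6*t ≠ -2))))))) ∧ ((¬(c ≥ -1)) → ((2*c ≤ -4 → (3*c + 3*t > -2 ∧ (((3/2)*t ≠ 5 ∨ 3*t ≤ 9) → (3*t < 8 ∨ 6*t ≠ -2)))) ∧ ((¬(2*c ≤ -4)) → (((3/2)*t ≠ 5 ∨ 3*t ≤ 9) → (3*t < 8 ∨ 6*t ≠ -2))))).
Check whether (c ≥ -1 → ((c ≥ -1 → ((¬(c ≥ -1)) ∧ (2*c ≤ -4 → 3*c > -14))) ∧ ((¬(c ≥ -1)) → (2*c ≤ -4 → 3*c > -14)))) ∧ ((¬(c ≥ -1)) → (2*c ≤ -4 → 3*c > -14)) ∧ t = 4 implies it.
Every state satisfying the precondition satisfies the weakest precondition: the implication holds.
Answer: valid
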